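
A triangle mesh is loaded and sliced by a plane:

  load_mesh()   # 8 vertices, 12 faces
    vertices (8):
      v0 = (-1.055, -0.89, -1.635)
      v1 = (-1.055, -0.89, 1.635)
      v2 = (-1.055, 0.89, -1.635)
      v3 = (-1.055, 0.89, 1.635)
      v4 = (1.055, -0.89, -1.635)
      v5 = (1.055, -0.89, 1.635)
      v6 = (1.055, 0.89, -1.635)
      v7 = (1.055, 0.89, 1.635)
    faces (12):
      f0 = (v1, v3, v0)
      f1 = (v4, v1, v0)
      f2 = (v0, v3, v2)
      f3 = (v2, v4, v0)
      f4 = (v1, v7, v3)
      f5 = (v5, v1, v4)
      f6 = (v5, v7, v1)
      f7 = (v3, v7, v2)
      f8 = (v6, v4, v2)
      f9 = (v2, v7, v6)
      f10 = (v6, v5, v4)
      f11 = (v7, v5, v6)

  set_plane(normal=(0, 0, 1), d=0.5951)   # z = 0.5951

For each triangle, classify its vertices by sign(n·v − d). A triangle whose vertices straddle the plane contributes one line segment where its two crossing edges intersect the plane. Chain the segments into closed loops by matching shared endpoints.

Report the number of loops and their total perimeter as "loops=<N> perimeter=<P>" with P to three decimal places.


Straddling triangles (8 of 12):
  (v1,v3,v0) [++-] → (-1.055, 0.323938, 0.5951)–(-1.055, -0.89, 0.5951)  len=1.2139
  (v4,v1,v0) [-+-] → (-0.383994, -0.89, 0.5951)–(-1.055, -0.89, 0.5951)  len=0.6710
  (v0,v3,v2) [-+-] → (-1.055, 0.323938, 0.5951)–(-1.055, 0.89, 0.5951)  len=0.5661
  (v5,v1,v4) [++-] → (-0.383994, -0.89, 0.5951)–(1.055, -0.89, 0.5951)  len=1.4390
  (v3,v7,v2) [++-] → (0.383994, 0.89, 0.5951)–(-1.055, 0.89, 0.5951)  len=1.4390
  (v2,v7,v6) [-+-] → (0.383994, 0.89, 0.5951)–(1.055, 0.89, 0.5951)  len=0.6710
  (v6,v5,v4) [-+-] → (1.055, -0.323938, 0.5951)–(1.055, -0.89, 0.5951)  len=0.5661
  (v7,v5,v6) [++-] → (1.055, -0.323938, 0.5951)–(1.055, 0.89, 0.5951)  len=1.2139

Chained into 1 loop(s):
  loop 1: 8 segments, perimeter = 7.7800
Total perimeter = 7.780

loops=1 perimeter=7.780


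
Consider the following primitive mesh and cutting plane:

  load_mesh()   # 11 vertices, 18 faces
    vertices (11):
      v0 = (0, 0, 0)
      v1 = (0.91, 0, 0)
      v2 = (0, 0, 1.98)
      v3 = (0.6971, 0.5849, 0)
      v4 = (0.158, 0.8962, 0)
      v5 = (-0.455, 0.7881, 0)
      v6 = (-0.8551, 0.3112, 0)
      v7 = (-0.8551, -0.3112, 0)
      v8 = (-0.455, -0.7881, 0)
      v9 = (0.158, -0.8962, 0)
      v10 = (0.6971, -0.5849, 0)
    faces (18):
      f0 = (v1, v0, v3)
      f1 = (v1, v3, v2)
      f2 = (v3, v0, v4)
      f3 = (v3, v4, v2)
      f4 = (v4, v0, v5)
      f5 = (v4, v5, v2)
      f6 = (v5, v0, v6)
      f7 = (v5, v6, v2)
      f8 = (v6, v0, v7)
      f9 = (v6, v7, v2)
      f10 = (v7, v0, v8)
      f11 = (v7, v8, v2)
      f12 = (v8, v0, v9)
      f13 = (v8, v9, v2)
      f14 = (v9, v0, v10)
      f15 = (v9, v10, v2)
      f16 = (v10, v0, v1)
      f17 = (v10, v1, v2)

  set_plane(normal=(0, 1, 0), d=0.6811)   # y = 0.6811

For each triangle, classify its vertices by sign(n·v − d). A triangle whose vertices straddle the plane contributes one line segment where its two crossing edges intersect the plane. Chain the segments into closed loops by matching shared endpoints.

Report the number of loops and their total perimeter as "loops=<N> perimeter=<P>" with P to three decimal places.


loops=1 perimeter=2.565

Straddling triangles (6 of 18):
  (v3,v0,v4) [--+] → (0.120078, 0.6811, 0)–(0.530504, 0.6811, 0)  len=0.4104
  (v3,v4,v2) [-+-] → (0.530504, 0.6811, 0)–(0.120078, 0.6811, 0.475227)  len=0.6279
  (v4,v0,v5) [+-+] → (0.120078, 0.6811, 0)–(-0.393225, 0.6811, 0)  len=0.5133
  (v4,v5,v2) [++-] → (-0.393225, 0.6811, 0.268824)–(0.120078, 0.6811, 0.475227)  len=0.5532
  (v5,v0,v6) [+--] → (-0.393225, 0.6811, 0)–(-0.544769, 0.6811, 0)  len=0.1515
  (v5,v6,v2) [+--] → (-0.544769, 0.6811, 0)–(-0.393225, 0.6811, 0.268824)  len=0.3086

Chained into 1 loop(s):
  loop 1: 6 segments, perimeter = 2.5650
Total perimeter = 2.565


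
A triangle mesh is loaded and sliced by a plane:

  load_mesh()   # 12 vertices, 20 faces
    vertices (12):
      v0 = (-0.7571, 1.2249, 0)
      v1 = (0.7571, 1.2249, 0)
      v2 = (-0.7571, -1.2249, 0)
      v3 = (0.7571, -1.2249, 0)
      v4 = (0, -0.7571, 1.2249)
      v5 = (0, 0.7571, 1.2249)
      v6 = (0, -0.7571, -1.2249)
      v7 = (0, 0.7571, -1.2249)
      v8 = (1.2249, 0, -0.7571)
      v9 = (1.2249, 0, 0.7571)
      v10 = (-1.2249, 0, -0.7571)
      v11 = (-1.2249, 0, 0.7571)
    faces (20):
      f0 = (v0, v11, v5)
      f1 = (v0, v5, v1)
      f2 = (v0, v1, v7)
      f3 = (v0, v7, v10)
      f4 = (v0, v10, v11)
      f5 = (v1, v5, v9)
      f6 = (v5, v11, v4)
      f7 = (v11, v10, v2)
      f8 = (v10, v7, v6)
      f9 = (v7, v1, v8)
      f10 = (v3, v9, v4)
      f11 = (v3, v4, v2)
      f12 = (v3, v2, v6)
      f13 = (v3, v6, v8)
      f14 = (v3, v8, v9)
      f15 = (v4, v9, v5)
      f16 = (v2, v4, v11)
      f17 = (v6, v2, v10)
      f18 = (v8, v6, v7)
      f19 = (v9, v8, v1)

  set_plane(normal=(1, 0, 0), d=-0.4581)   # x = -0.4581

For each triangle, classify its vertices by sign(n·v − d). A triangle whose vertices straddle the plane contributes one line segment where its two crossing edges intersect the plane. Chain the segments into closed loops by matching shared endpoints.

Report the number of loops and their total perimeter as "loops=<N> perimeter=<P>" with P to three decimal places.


Straddling triangles (10 of 20):
  (v0,v11,v5) [--+] → (-0.4581, 0.473952, 1.04995)–(-0.4581, 1.04015, 0.483747)  len=0.8007
  (v0,v5,v1) [-++] → (-0.4581, 1.04015, 0.483747)–(-0.4581, 1.2249, 0)  len=0.5178
  (v0,v1,v7) [-++] → (-0.4581, 1.2249, 0)–(-0.4581, 1.04015, -0.483747)  len=0.5178
  (v0,v7,v10) [-+-] → (-0.4581, 1.04015, -0.483747)–(-0.4581, 0.473952, -1.04995)  len=0.8007
  (v5,v11,v4) [+-+] → (-0.4581, 0.473952, 1.04995)–(-0.4581, -0.473952, 1.04995)  len=0.9479
  (v10,v7,v6) [-++] → (-0.4581, 0.473952, -1.04995)–(-0.4581, -0.473952, -1.04995)  len=0.9479
  (v3,v4,v2) [++-] → (-0.4581, -1.04015, 0.483747)–(-0.4581, -1.2249, 0)  len=0.5178
  (v3,v2,v6) [+-+] → (-0.4581, -1.2249, 0)–(-0.4581, -1.04015, -0.483747)  len=0.5178
  (v2,v4,v11) [-+-] → (-0.4581, -1.04015, 0.483747)–(-0.4581, -0.473952, 1.04995)  len=0.8007
  (v6,v2,v10) [+--] → (-0.4581, -1.04015, -0.483747)–(-0.4581, -0.473952, -1.04995)  len=0.8007

Chained into 1 loop(s):
  loop 1: 10 segments, perimeter = 7.1700
Total perimeter = 7.170

loops=1 perimeter=7.170


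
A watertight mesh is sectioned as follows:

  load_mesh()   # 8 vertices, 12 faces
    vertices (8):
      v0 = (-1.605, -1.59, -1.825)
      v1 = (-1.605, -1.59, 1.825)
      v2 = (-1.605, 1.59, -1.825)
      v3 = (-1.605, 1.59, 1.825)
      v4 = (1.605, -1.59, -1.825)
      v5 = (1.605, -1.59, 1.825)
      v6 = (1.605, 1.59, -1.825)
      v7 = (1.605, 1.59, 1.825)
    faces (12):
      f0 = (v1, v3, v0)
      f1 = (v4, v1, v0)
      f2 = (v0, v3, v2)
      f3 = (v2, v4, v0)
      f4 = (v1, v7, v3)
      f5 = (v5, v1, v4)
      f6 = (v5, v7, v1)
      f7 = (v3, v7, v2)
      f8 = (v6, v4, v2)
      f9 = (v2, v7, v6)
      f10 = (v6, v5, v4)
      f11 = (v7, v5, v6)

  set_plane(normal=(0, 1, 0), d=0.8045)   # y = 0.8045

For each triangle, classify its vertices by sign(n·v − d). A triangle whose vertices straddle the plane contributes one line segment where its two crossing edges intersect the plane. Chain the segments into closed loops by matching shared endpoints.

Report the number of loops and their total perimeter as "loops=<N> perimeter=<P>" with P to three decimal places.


loops=1 perimeter=13.720

Straddling triangles (8 of 12):
  (v1,v3,v0) [-+-] → (-1.605, 0.8045, 1.825)–(-1.605, 0.8045, 0.923404)  len=0.9016
  (v0,v3,v2) [-++] → (-1.605, 0.8045, 0.923404)–(-1.605, 0.8045, -1.825)  len=2.7484
  (v2,v4,v0) [+--] → (-0.81209, 0.8045, -1.825)–(-1.605, 0.8045, -1.825)  len=0.7929
  (v1,v7,v3) [-++] → (0.81209, 0.8045, 1.825)–(-1.605, 0.8045, 1.825)  len=2.4171
  (v5,v7,v1) [-+-] → (1.605, 0.8045, 1.825)–(0.81209, 0.8045, 1.825)  len=0.7929
  (v6,v4,v2) [+-+] → (1.605, 0.8045, -1.825)–(-0.81209, 0.8045, -1.825)  len=2.4171
  (v6,v5,v4) [+--] → (1.605, 0.8045, -0.923404)–(1.605, 0.8045, -1.825)  len=0.9016
  (v7,v5,v6) [+-+] → (1.605, 0.8045, 1.825)–(1.605, 0.8045, -0.923404)  len=2.7484

Chained into 1 loop(s):
  loop 1: 8 segments, perimeter = 13.7200
Total perimeter = 13.720


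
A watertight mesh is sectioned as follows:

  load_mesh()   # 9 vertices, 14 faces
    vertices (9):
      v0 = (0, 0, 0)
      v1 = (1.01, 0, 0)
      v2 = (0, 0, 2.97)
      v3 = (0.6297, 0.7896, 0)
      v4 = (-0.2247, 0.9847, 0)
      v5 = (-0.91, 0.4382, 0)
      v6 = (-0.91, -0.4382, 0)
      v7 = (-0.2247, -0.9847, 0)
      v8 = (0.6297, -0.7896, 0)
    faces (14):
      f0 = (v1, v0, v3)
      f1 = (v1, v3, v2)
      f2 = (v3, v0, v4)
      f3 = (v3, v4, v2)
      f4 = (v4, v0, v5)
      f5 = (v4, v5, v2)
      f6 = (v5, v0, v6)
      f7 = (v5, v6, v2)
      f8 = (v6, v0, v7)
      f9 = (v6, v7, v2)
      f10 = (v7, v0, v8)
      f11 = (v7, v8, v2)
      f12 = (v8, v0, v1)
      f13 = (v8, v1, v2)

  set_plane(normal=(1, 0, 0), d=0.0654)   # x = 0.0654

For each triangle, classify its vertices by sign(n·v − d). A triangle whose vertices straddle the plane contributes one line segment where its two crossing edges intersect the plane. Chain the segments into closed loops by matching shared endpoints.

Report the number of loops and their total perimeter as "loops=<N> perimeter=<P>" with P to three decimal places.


loops=1 perimeter=7.701

Straddling triangles (8 of 14):
  (v1,v0,v3) [+-+] → (0.0654, 0, 0)–(0.0654, 0.0820071, 0)  len=0.0820
  (v1,v3,v2) [++-] → (0.0654, 0.0820071, 2.66154)–(0.0654, 0, 2.77769)  len=0.1422
  (v3,v0,v4) [+--] → (0.0654, 0.0820071, 0)–(0.0654, 0.918456, 0)  len=0.8364
  (v3,v4,v2) [+--] → (0.0654, 0.918456, 0)–(0.0654, 0.0820071, 2.66154)  len=2.7899
  (v7,v0,v8) [--+] → (0.0654, -0.0820071, 0)–(0.0654, -0.918456, 0)  len=0.8364
  (v7,v8,v2) [-+-] → (0.0654, -0.918456, 0)–(0.0654, -0.0820071, 2.66154)  len=2.7899
  (v8,v0,v1) [+-+] → (0.0654, -0.0820071, 0)–(0.0654, 0, 0)  len=0.0820
  (v8,v1,v2) [++-] → (0.0654, 0, 2.77769)–(0.0654, -0.0820071, 2.66154)  len=0.1422

Chained into 1 loop(s):
  loop 1: 8 segments, perimeter = 7.7010
Total perimeter = 7.701


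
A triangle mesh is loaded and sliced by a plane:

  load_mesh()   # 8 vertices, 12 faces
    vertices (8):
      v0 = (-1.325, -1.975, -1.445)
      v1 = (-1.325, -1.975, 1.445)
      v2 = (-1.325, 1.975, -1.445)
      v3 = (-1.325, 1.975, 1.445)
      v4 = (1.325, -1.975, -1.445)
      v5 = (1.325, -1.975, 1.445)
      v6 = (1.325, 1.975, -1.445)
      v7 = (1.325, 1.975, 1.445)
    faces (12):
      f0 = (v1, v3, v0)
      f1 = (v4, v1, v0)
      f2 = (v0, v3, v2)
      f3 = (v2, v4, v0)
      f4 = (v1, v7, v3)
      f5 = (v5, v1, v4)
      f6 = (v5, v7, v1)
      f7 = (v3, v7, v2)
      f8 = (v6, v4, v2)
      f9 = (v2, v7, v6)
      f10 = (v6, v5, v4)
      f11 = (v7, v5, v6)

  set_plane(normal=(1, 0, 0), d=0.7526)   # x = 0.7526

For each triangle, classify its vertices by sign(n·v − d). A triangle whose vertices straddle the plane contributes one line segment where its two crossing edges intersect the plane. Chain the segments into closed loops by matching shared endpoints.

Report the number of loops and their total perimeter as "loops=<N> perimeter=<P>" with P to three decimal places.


Straddling triangles (8 of 12):
  (v4,v1,v0) [+--] → (0.7526, -1.975, -0.82076)–(0.7526, -1.975, -1.445)  len=0.6242
  (v2,v4,v0) [-+-] → (0.7526, -1.1218, -1.445)–(0.7526, -1.975, -1.445)  len=0.8532
  (v1,v7,v3) [-+-] → (0.7526, 1.1218, 1.445)–(0.7526, 1.975, 1.445)  len=0.8532
  (v5,v1,v4) [+-+] → (0.7526, -1.975, 1.445)–(0.7526, -1.975, -0.82076)  len=2.2658
  (v5,v7,v1) [++-] → (0.7526, 1.1218, 1.445)–(0.7526, -1.975, 1.445)  len=3.0968
  (v3,v7,v2) [-+-] → (0.7526, 1.975, 1.445)–(0.7526, 1.975, 0.82076)  len=0.6242
  (v6,v4,v2) [++-] → (0.7526, -1.1218, -1.445)–(0.7526, 1.975, -1.445)  len=3.0968
  (v2,v7,v6) [-++] → (0.7526, 1.975, 0.82076)–(0.7526, 1.975, -1.445)  len=2.2658

Chained into 1 loop(s):
  loop 1: 8 segments, perimeter = 13.6800
Total perimeter = 13.680

loops=1 perimeter=13.680


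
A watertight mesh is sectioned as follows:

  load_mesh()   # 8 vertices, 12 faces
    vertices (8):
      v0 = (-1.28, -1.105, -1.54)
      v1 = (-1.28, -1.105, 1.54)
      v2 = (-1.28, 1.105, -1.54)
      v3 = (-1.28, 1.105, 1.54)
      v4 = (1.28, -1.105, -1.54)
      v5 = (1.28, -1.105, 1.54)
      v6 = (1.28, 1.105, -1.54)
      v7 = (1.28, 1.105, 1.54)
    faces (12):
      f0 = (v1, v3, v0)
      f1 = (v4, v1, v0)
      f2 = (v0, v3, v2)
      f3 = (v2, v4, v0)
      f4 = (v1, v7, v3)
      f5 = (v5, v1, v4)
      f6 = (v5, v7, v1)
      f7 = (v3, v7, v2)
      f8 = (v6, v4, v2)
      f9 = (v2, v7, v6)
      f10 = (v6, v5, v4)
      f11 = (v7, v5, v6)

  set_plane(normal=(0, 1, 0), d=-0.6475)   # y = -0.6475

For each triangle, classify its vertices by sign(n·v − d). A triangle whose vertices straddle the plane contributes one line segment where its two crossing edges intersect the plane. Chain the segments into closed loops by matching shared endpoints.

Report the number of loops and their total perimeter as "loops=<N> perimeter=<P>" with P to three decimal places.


loops=1 perimeter=11.280

Straddling triangles (8 of 12):
  (v1,v3,v0) [-+-] → (-1.28, -0.6475, 1.54)–(-1.28, -0.6475, -0.902398)  len=2.4424
  (v0,v3,v2) [-++] → (-1.28, -0.6475, -0.902398)–(-1.28, -0.6475, -1.54)  len=0.6376
  (v2,v4,v0) [+--] → (0.750045, -0.6475, -1.54)–(-1.28, -0.6475, -1.54)  len=2.0300
  (v1,v7,v3) [-++] → (-0.750045, -0.6475, 1.54)–(-1.28, -0.6475, 1.54)  len=0.5300
  (v5,v7,v1) [-+-] → (1.28, -0.6475, 1.54)–(-0.750045, -0.6475, 1.54)  len=2.0300
  (v6,v4,v2) [+-+] → (1.28, -0.6475, -1.54)–(0.750045, -0.6475, -1.54)  len=0.5300
  (v6,v5,v4) [+--] → (1.28, -0.6475, 0.902398)–(1.28, -0.6475, -1.54)  len=2.4424
  (v7,v5,v6) [+-+] → (1.28, -0.6475, 1.54)–(1.28, -0.6475, 0.902398)  len=0.6376

Chained into 1 loop(s):
  loop 1: 8 segments, perimeter = 11.2800
Total perimeter = 11.280


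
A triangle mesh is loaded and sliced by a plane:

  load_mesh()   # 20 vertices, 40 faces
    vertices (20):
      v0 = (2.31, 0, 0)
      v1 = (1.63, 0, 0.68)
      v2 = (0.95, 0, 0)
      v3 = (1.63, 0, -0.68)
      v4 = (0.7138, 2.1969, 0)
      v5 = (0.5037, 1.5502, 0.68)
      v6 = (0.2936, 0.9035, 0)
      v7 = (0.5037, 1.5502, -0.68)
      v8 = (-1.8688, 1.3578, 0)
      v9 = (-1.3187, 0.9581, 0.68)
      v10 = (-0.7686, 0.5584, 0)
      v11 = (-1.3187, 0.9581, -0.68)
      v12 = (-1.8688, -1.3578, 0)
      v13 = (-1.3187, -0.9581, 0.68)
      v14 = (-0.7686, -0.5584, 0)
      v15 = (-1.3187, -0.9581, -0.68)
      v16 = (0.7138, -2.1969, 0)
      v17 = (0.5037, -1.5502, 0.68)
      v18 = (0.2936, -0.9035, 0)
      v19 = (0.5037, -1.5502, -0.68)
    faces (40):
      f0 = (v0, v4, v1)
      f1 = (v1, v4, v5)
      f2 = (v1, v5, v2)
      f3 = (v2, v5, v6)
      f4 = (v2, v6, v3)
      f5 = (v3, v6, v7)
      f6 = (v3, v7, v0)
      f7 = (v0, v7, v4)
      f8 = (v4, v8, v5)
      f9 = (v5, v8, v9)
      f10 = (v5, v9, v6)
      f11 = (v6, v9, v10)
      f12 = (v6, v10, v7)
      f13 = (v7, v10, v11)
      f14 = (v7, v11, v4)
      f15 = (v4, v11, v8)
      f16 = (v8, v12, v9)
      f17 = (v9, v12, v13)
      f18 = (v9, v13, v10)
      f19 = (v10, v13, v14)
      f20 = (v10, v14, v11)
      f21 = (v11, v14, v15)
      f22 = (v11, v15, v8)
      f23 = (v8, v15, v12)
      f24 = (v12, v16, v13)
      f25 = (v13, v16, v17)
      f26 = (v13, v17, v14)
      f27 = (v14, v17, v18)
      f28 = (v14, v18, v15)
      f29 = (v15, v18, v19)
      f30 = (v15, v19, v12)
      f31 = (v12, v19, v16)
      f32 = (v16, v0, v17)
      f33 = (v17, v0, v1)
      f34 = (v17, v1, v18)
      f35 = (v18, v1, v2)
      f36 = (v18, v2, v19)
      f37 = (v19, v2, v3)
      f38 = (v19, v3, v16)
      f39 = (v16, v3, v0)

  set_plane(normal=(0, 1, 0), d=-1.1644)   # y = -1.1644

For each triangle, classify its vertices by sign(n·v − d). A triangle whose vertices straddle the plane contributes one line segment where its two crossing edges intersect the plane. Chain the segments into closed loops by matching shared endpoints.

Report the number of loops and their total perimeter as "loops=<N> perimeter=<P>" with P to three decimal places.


Straddling triangles (16 of 40):
  (v8,v12,v9) [+-+] → (-1.8688, -1.1644, 0)–(-1.82286, -1.1644, 0.0567866)  len=0.0730
  (v9,v12,v13) [+-+] → (-1.82286, -1.1644, 0.0567866)–(-1.60263, -1.1644, 0.329027)  len=0.3502
  (v8,v15,v12) [++-] → (-1.60263, -1.1644, -0.329027)–(-1.8688, -1.1644, 0)  len=0.4232
  (v12,v16,v13) [--+] → (-0.980223, -1.1644, 0.566758)–(-1.60263, -1.1644, 0.329027)  len=0.6663
  (v13,v16,v17) [+--] → (-0.980223, -1.1644, 0.566758)–(-0.683738, -1.1644, 0.68)  len=0.3174
  (v13,v17,v14) [+-+] → (-0.683738, -1.1644, 0.68)–(0.00878838, -1.1644, 0.415487)  len=0.7413
  (v14,v17,v18) [+-+] → (0.00878838, -1.1644, 0.415487)–(0.378361, -1.1644, 0.274334)  len=0.3956
  (v15,v18,v19) [++-] → (0.378361, -1.1644, -0.274334)–(-0.683738, -1.1644, -0.68)  len=1.1369
  (v15,v19,v12) [+--] → (-0.683738, -1.1644, -0.68)–(-1.60263, -1.1644, -0.329027)  len=0.9836
  (v16,v0,v17) [-+-] → (1.46398, -1.1644, 0)–(0.953236, -1.1644, 0.510768)  len=0.7223
  (v17,v0,v1) [-++] → (0.953236, -1.1644, 0.510768)–(0.784004, -1.1644, 0.68)  len=0.2393
  (v17,v1,v18) [-++] → (0.784004, -1.1644, 0.68)–(0.378361, -1.1644, 0.274334)  len=0.5737
  (v18,v2,v19) [++-] → (0.614771, -1.1644, -0.510768)–(0.378361, -1.1644, -0.274334)  len=0.3344
  (v19,v2,v3) [-++] → (0.614771, -1.1644, -0.510768)–(0.784004, -1.1644, -0.68)  len=0.2393
  (v19,v3,v16) [-+-] → (0.784004, -1.1644, -0.68)–(1.1444, -1.1644, -0.319587)  len=0.5097
  (v16,v3,v0) [-++] → (1.1444, -1.1644, -0.319587)–(1.46398, -1.1644, 0)  len=0.4520

Chained into 1 loop(s):
  loop 1: 16 segments, perimeter = 8.1582
Total perimeter = 8.158

loops=1 perimeter=8.158


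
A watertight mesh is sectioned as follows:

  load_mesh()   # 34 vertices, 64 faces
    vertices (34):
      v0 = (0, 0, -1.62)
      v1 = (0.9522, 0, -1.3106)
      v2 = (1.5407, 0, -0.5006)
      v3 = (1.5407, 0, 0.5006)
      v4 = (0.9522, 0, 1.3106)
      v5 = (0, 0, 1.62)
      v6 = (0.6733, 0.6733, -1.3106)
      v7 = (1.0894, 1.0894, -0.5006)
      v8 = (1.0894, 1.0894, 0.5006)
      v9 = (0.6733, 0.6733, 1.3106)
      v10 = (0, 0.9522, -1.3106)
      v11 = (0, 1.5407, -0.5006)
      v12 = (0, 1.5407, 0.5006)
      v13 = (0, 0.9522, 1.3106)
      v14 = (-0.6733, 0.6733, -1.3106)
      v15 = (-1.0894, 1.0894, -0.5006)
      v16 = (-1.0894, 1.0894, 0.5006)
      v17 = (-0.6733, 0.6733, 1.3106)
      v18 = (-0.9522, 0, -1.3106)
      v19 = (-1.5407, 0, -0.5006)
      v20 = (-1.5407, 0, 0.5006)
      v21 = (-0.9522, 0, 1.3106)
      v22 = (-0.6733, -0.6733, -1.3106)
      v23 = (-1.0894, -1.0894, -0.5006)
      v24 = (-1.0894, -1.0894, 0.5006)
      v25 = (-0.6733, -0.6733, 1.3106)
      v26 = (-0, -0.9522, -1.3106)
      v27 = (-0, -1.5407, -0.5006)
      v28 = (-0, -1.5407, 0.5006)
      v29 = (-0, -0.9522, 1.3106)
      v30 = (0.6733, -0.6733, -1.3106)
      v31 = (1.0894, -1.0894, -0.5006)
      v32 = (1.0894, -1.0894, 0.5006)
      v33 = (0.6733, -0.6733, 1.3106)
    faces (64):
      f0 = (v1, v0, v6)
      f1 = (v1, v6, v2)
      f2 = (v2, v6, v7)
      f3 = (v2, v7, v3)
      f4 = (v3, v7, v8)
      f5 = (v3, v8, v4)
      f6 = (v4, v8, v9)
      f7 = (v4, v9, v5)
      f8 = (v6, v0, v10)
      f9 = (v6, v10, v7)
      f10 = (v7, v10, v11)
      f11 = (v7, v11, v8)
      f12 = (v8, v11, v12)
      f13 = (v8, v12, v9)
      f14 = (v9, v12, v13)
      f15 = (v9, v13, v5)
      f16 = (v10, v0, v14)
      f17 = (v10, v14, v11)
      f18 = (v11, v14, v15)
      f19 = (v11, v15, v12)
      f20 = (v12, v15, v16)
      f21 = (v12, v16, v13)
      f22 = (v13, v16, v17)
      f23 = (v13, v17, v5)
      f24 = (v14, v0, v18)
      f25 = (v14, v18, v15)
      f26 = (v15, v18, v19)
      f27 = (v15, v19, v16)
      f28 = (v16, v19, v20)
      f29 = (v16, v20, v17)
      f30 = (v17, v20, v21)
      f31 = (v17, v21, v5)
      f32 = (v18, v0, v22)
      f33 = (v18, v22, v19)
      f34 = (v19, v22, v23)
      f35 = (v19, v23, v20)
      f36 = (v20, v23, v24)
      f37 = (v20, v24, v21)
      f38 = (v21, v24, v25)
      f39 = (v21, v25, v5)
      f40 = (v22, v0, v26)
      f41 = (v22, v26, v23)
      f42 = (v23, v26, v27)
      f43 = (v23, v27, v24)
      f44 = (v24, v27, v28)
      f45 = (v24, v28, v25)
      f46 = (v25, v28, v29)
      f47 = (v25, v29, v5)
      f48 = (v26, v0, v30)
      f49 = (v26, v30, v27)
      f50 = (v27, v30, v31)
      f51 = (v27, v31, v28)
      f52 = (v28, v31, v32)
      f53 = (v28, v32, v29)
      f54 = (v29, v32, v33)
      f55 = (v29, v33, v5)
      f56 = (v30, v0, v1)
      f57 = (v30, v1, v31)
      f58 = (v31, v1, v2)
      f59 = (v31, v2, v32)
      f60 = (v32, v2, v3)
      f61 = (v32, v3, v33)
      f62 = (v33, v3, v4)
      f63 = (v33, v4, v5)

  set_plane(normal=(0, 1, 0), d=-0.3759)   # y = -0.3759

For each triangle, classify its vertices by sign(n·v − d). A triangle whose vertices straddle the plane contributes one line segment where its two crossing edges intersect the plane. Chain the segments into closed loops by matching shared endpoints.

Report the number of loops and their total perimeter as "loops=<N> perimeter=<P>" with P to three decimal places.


Straddling triangles (20 of 64):
  (v18,v0,v22) [++-] → (-0.3759, -0.3759, -1.44726)–(-0.796492, -0.3759, -1.3106)  len=0.4422
  (v18,v22,v19) [+-+] → (-0.796492, -0.3759, -1.3106)–(-1.05643, -0.3759, -0.952819)  len=0.4422
  (v19,v22,v23) [+--] → (-1.05643, -0.3759, -0.952819)–(-1.38498, -0.3759, -0.5006)  len=0.5590
  (v19,v23,v20) [+-+] → (-1.38498, -0.3759, -0.5006)–(-1.38498, -0.3759, 0.155134)  len=0.6557
  (v20,v23,v24) [+--] → (-1.38498, -0.3759, 0.155134)–(-1.38498, -0.3759, 0.5006)  len=0.3455
  (v20,v24,v21) [+-+] → (-1.38498, -0.3759, 0.5006)–(-0.999541, -0.3759, 1.03111)  len=0.6557
  (v21,v24,v25) [+--] → (-0.999541, -0.3759, 1.03111)–(-0.796492, -0.3759, 1.3106)  len=0.3455
  (v21,v25,v5) [+-+] → (-0.796492, -0.3759, 1.3106)–(-0.3759, -0.3759, 1.44726)  len=0.4422
  (v22,v0,v26) [-+-] → (-0.3759, -0.3759, -1.44726)–(0, -0.3759, -1.49786)  len=0.3793
  (v25,v29,v5) [--+] → (0, -0.3759, 1.49786)–(-0.3759, -0.3759, 1.44726)  len=0.3793
  (v26,v0,v30) [-+-] → (0, -0.3759, -1.49786)–(0.3759, -0.3759, -1.44726)  len=0.3793
  (v29,v33,v5) [--+] → (0.3759, -0.3759, 1.44726)–(0, -0.3759, 1.49786)  len=0.3793
  (v30,v0,v1) [-++] → (0.3759, -0.3759, -1.44726)–(0.796492, -0.3759, -1.3106)  len=0.4422
  (v30,v1,v31) [-+-] → (0.796492, -0.3759, -1.3106)–(0.999541, -0.3759, -1.03111)  len=0.3455
  (v31,v1,v2) [-++] → (0.999541, -0.3759, -1.03111)–(1.38498, -0.3759, -0.5006)  len=0.6557
  (v31,v2,v32) [-+-] → (1.38498, -0.3759, -0.5006)–(1.38498, -0.3759, -0.155134)  len=0.3455
  (v32,v2,v3) [-++] → (1.38498, -0.3759, -0.155134)–(1.38498, -0.3759, 0.5006)  len=0.6557
  (v32,v3,v33) [-+-] → (1.38498, -0.3759, 0.5006)–(1.05643, -0.3759, 0.952819)  len=0.5590
  (v33,v3,v4) [-++] → (1.05643, -0.3759, 0.952819)–(0.796492, -0.3759, 1.3106)  len=0.4422
  (v33,v4,v5) [-++] → (0.796492, -0.3759, 1.3106)–(0.3759, -0.3759, 1.44726)  len=0.4422

Chained into 1 loop(s):
  loop 1: 20 segments, perimeter = 9.2933
Total perimeter = 9.293

loops=1 perimeter=9.293


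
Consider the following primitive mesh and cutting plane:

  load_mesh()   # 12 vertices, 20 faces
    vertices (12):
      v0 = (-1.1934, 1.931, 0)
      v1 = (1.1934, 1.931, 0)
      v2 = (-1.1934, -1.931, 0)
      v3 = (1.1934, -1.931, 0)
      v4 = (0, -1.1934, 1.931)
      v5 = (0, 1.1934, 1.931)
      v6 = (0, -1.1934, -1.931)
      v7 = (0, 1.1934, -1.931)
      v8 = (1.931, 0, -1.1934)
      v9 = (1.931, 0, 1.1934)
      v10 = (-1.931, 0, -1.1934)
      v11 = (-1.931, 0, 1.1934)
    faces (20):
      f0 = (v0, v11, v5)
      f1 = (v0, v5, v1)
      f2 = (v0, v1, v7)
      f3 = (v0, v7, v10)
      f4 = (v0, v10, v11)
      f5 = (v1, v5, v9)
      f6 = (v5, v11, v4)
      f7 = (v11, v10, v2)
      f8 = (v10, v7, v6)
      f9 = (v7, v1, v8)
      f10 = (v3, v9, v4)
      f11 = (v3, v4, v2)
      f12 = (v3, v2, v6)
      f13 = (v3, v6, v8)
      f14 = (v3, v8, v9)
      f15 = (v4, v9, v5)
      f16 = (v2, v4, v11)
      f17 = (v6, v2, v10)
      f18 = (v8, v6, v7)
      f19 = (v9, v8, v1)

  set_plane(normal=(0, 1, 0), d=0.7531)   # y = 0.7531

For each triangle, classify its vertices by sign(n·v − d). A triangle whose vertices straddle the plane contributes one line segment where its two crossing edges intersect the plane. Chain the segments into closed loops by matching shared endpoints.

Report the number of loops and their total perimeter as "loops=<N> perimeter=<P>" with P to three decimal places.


Straddling triangles (10 of 20):
  (v0,v11,v5) [+-+] → (-1.64333, 0.7531, 0.727968)–(-0.712434, 0.7531, 1.65887)  len=1.3165
  (v0,v7,v10) [++-] → (-0.712434, 0.7531, -1.65887)–(-1.64333, 0.7531, -0.727968)  len=1.3165
  (v0,v10,v11) [+--] → (-1.64333, 0.7531, -0.727968)–(-1.64333, 0.7531, 0.727968)  len=1.4559
  (v1,v5,v9) [++-] → (0.712434, 0.7531, 1.65887)–(1.64333, 0.7531, 0.727968)  len=1.3165
  (v5,v11,v4) [+--] → (-0.712434, 0.7531, 1.65887)–(0, 0.7531, 1.931)  len=0.7626
  (v10,v7,v6) [-+-] → (-0.712434, 0.7531, -1.65887)–(0, 0.7531, -1.931)  len=0.7626
  (v7,v1,v8) [++-] → (1.64333, 0.7531, -0.727968)–(0.712434, 0.7531, -1.65887)  len=1.3165
  (v4,v9,v5) [--+] → (0.712434, 0.7531, 1.65887)–(0, 0.7531, 1.931)  len=0.7626
  (v8,v6,v7) [--+] → (0, 0.7531, -1.931)–(0.712434, 0.7531, -1.65887)  len=0.7626
  (v9,v8,v1) [--+] → (1.64333, 0.7531, -0.727968)–(1.64333, 0.7531, 0.727968)  len=1.4559

Chained into 1 loop(s):
  loop 1: 10 segments, perimeter = 11.2284
Total perimeter = 11.228

loops=1 perimeter=11.228


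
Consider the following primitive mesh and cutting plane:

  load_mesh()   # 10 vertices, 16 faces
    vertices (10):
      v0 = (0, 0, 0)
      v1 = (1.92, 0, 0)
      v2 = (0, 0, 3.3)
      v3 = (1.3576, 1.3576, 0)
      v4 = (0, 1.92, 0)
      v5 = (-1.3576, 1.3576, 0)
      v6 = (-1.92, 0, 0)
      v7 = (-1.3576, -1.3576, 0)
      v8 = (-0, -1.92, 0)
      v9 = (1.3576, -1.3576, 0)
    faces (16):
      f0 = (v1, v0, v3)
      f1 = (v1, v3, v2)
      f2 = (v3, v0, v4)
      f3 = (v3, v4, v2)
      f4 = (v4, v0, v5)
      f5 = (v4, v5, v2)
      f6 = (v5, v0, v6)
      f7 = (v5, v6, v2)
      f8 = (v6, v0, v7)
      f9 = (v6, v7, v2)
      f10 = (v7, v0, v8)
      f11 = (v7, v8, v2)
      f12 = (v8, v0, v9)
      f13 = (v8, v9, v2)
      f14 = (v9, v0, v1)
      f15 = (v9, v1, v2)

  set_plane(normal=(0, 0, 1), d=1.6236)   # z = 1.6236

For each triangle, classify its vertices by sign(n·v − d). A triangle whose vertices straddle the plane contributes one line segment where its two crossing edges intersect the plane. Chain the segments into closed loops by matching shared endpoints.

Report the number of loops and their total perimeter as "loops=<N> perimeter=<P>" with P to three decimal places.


loops=1 perimeter=5.972

Straddling triangles (8 of 16):
  (v1,v3,v2) [--+] → (0.689661, 0.689661, 1.6236)–(0.97536, 0, 1.6236)  len=0.7465
  (v3,v4,v2) [--+] → (0, 0.97536, 1.6236)–(0.689661, 0.689661, 1.6236)  len=0.7465
  (v4,v5,v2) [--+] → (-0.689661, 0.689661, 1.6236)–(0, 0.97536, 1.6236)  len=0.7465
  (v5,v6,v2) [--+] → (-0.97536, 0, 1.6236)–(-0.689661, 0.689661, 1.6236)  len=0.7465
  (v6,v7,v2) [--+] → (-0.689661, -0.689661, 1.6236)–(-0.97536, 0, 1.6236)  len=0.7465
  (v7,v8,v2) [--+] → (0, -0.97536, 1.6236)–(-0.689661, -0.689661, 1.6236)  len=0.7465
  (v8,v9,v2) [--+] → (0.689661, -0.689661, 1.6236)–(0, -0.97536, 1.6236)  len=0.7465
  (v9,v1,v2) [--+] → (0.97536, 0, 1.6236)–(0.689661, -0.689661, 1.6236)  len=0.7465

Chained into 1 loop(s):
  loop 1: 8 segments, perimeter = 5.9720
Total perimeter = 5.972


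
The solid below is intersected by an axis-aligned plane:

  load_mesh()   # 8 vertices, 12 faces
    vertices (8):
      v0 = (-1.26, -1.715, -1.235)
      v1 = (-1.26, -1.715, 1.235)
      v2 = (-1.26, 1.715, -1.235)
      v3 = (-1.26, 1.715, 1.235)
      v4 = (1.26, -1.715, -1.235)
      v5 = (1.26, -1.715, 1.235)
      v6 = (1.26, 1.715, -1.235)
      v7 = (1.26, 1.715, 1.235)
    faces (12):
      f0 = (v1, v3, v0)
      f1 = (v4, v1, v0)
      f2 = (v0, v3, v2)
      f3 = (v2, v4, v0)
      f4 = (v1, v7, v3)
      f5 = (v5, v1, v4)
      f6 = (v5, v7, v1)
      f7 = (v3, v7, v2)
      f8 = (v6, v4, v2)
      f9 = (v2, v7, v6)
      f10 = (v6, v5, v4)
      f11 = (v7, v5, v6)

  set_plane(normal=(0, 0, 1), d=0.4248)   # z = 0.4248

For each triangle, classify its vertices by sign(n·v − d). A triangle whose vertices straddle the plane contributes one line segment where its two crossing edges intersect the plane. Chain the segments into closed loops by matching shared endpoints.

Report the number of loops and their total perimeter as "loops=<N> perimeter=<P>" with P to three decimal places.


Straddling triangles (8 of 12):
  (v1,v3,v0) [++-] → (-1.26, 0.589904, 0.4248)–(-1.26, -1.715, 0.4248)  len=2.3049
  (v4,v1,v0) [-+-] → (-0.433399, -1.715, 0.4248)–(-1.26, -1.715, 0.4248)  len=0.8266
  (v0,v3,v2) [-+-] → (-1.26, 0.589904, 0.4248)–(-1.26, 1.715, 0.4248)  len=1.1251
  (v5,v1,v4) [++-] → (-0.433399, -1.715, 0.4248)–(1.26, -1.715, 0.4248)  len=1.6934
  (v3,v7,v2) [++-] → (0.433399, 1.715, 0.4248)–(-1.26, 1.715, 0.4248)  len=1.6934
  (v2,v7,v6) [-+-] → (0.433399, 1.715, 0.4248)–(1.26, 1.715, 0.4248)  len=0.8266
  (v6,v5,v4) [-+-] → (1.26, -0.589904, 0.4248)–(1.26, -1.715, 0.4248)  len=1.1251
  (v7,v5,v6) [++-] → (1.26, -0.589904, 0.4248)–(1.26, 1.715, 0.4248)  len=2.3049

Chained into 1 loop(s):
  loop 1: 8 segments, perimeter = 11.9000
Total perimeter = 11.900

loops=1 perimeter=11.900


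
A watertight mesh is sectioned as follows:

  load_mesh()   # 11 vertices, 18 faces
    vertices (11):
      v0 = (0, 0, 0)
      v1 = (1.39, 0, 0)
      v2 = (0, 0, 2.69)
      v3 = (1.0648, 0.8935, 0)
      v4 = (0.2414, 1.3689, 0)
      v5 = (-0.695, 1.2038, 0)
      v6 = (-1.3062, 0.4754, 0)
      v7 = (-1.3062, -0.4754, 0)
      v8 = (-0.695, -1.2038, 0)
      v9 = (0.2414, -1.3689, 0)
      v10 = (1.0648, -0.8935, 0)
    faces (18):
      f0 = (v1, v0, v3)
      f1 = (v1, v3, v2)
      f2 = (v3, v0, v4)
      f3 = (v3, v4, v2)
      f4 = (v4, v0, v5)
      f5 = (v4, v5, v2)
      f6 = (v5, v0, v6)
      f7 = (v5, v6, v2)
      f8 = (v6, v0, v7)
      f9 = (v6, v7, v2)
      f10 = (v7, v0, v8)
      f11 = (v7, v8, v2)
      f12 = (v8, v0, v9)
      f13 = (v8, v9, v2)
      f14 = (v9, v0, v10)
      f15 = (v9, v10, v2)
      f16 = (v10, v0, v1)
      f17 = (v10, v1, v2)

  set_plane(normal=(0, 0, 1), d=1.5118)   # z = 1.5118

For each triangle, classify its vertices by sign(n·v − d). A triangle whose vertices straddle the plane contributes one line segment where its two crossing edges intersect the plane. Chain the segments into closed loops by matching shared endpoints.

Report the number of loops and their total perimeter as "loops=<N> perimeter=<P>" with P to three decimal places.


loops=1 perimeter=3.748

Straddling triangles (9 of 18):
  (v1,v3,v2) [--+] → (0.466374, 0.391346, 1.5118)–(0.60881, 0, 1.5118)  len=0.4165
  (v3,v4,v2) [--+] → (0.105731, 0.599568, 1.5118)–(0.466374, 0.391346, 1.5118)  len=0.4164
  (v4,v5,v2) [--+] → (-0.304405, 0.527255, 1.5118)–(0.105731, 0.599568, 1.5118)  len=0.4165
  (v5,v6,v2) [--+] → (-0.572106, 0.208222, 1.5118)–(-0.304405, 0.527255, 1.5118)  len=0.4165
  (v6,v7,v2) [--+] → (-0.572106, -0.208222, 1.5118)–(-0.572106, 0.208222, 1.5118)  len=0.4164
  (v7,v8,v2) [--+] → (-0.304405, -0.527255, 1.5118)–(-0.572106, -0.208222, 1.5118)  len=0.4165
  (v8,v9,v2) [--+] → (0.105731, -0.599568, 1.5118)–(-0.304405, -0.527255, 1.5118)  len=0.4165
  (v9,v10,v2) [--+] → (0.466374, -0.391346, 1.5118)–(0.105731, -0.599568, 1.5118)  len=0.4164
  (v10,v1,v2) [--+] → (0.60881, 0, 1.5118)–(0.466374, -0.391346, 1.5118)  len=0.4165

Chained into 1 loop(s):
  loop 1: 9 segments, perimeter = 3.7481
Total perimeter = 3.748


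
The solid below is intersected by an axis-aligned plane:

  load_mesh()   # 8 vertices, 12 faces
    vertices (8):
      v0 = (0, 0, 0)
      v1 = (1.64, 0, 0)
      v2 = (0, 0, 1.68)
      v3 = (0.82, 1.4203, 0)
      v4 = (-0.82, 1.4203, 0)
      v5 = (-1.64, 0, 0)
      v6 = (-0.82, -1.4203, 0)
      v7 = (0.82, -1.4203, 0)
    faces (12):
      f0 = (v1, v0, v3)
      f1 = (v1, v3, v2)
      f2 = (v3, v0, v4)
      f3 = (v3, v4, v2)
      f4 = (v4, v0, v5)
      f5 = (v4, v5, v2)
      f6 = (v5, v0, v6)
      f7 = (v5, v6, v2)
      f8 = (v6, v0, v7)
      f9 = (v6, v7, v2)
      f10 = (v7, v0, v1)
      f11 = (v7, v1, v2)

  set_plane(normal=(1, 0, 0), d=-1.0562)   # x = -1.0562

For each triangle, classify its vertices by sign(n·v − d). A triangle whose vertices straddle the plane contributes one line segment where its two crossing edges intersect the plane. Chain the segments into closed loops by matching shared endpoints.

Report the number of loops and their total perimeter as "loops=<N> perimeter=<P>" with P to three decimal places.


loops=1 perimeter=4.372

Straddling triangles (4 of 12):
  (v4,v0,v5) [++-] → (-1.0562, 0, 0)–(-1.0562, 1.01118, 0)  len=1.0112
  (v4,v5,v2) [+-+] → (-1.0562, 1.01118, 0)–(-1.0562, 0, 0.598039)  len=1.1748
  (v5,v0,v6) [-++] → (-1.0562, 0, 0)–(-1.0562, -1.01118, 0)  len=1.0112
  (v5,v6,v2) [-++] → (-1.0562, -1.01118, 0)–(-1.0562, 0, 0.598039)  len=1.1748

Chained into 1 loop(s):
  loop 1: 4 segments, perimeter = 4.3720
Total perimeter = 4.372


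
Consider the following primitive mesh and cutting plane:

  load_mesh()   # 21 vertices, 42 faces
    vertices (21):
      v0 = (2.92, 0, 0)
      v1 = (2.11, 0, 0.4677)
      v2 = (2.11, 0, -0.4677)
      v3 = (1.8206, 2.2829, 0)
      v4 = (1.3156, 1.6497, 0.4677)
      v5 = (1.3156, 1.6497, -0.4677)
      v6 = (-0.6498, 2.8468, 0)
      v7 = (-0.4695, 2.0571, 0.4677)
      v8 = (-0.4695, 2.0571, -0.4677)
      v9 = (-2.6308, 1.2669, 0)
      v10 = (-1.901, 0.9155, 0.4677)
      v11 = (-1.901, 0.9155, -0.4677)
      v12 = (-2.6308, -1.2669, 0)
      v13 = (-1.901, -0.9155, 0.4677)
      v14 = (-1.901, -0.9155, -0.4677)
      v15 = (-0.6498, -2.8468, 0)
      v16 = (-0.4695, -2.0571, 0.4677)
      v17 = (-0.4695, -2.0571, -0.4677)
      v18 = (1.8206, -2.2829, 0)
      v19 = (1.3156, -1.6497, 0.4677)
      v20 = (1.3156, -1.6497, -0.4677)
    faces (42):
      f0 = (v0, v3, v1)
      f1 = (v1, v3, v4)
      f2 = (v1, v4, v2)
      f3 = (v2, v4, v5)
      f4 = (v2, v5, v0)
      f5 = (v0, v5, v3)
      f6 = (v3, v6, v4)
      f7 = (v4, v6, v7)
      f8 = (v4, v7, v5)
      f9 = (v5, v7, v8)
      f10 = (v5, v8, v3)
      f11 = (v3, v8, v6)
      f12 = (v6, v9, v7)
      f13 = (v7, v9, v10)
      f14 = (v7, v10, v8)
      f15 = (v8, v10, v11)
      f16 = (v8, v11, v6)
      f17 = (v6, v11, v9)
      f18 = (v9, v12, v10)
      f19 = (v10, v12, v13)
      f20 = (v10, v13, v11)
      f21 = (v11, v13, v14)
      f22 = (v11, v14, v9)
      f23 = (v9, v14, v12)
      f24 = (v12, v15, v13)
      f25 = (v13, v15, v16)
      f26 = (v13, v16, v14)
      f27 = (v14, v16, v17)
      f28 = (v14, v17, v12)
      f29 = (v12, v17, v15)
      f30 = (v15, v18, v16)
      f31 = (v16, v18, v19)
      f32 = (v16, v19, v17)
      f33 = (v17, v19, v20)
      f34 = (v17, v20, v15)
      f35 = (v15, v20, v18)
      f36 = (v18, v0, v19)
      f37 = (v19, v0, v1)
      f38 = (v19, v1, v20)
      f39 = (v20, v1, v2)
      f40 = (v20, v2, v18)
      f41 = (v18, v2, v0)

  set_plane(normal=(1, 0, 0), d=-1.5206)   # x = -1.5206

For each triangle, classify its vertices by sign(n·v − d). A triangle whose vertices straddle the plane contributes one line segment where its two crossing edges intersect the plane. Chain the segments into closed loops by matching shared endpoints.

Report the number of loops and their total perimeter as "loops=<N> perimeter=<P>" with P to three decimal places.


loops=2 perimeter=6.047

Straddling triangles (12 of 42):
  (v6,v9,v7) [+-+] → (-1.5206, 2.15231, 0)–(-1.5206, 1.6728, 0.240245)  len=0.5363
  (v7,v9,v10) [+--] → (-1.5206, 1.6728, 0.240245)–(-1.5206, 1.21886, 0.4677)  len=0.5077
  (v7,v10,v8) [+-+] → (-1.5206, 1.21886, 0.4677)–(-1.5206, 1.21886, 0.219131)  len=0.2486
  (v8,v10,v11) [+--] → (-1.5206, 1.21886, 0.219131)–(-1.5206, 1.21886, -0.4677)  len=0.6868
  (v8,v11,v6) [+-+] → (-1.5206, 1.21886, -0.4677)–(-1.5206, 1.50267, -0.325506)  len=0.3174
  (v6,v11,v9) [+--] → (-1.5206, 1.50267, -0.325506)–(-1.5206, 2.15231, 0)  len=0.7266
  (v12,v15,v13) [-+-] → (-1.5206, -2.15231, 0)–(-1.5206, -1.50267, 0.325506)  len=0.7266
  (v13,v15,v16) [-++] → (-1.5206, -1.50267, 0.325506)–(-1.5206, -1.21886, 0.4677)  len=0.3174
  (v13,v16,v14) [-+-] → (-1.5206, -1.21886, 0.4677)–(-1.5206, -1.21886, -0.219131)  len=0.6868
  (v14,v16,v17) [-++] → (-1.5206, -1.21886, -0.219131)–(-1.5206, -1.21886, -0.4677)  len=0.2486
  (v14,v17,v12) [-+-] → (-1.5206, -1.21886, -0.4677)–(-1.5206, -1.6728, -0.240245)  len=0.5077
  (v12,v17,v15) [-++] → (-1.5206, -1.6728, -0.240245)–(-1.5206, -2.15231, 0)  len=0.5363

Chained into 2 loop(s):
  loop 1: 6 segments, perimeter = 3.0235
  loop 2: 6 segments, perimeter = 3.0235
Total perimeter = 6.047


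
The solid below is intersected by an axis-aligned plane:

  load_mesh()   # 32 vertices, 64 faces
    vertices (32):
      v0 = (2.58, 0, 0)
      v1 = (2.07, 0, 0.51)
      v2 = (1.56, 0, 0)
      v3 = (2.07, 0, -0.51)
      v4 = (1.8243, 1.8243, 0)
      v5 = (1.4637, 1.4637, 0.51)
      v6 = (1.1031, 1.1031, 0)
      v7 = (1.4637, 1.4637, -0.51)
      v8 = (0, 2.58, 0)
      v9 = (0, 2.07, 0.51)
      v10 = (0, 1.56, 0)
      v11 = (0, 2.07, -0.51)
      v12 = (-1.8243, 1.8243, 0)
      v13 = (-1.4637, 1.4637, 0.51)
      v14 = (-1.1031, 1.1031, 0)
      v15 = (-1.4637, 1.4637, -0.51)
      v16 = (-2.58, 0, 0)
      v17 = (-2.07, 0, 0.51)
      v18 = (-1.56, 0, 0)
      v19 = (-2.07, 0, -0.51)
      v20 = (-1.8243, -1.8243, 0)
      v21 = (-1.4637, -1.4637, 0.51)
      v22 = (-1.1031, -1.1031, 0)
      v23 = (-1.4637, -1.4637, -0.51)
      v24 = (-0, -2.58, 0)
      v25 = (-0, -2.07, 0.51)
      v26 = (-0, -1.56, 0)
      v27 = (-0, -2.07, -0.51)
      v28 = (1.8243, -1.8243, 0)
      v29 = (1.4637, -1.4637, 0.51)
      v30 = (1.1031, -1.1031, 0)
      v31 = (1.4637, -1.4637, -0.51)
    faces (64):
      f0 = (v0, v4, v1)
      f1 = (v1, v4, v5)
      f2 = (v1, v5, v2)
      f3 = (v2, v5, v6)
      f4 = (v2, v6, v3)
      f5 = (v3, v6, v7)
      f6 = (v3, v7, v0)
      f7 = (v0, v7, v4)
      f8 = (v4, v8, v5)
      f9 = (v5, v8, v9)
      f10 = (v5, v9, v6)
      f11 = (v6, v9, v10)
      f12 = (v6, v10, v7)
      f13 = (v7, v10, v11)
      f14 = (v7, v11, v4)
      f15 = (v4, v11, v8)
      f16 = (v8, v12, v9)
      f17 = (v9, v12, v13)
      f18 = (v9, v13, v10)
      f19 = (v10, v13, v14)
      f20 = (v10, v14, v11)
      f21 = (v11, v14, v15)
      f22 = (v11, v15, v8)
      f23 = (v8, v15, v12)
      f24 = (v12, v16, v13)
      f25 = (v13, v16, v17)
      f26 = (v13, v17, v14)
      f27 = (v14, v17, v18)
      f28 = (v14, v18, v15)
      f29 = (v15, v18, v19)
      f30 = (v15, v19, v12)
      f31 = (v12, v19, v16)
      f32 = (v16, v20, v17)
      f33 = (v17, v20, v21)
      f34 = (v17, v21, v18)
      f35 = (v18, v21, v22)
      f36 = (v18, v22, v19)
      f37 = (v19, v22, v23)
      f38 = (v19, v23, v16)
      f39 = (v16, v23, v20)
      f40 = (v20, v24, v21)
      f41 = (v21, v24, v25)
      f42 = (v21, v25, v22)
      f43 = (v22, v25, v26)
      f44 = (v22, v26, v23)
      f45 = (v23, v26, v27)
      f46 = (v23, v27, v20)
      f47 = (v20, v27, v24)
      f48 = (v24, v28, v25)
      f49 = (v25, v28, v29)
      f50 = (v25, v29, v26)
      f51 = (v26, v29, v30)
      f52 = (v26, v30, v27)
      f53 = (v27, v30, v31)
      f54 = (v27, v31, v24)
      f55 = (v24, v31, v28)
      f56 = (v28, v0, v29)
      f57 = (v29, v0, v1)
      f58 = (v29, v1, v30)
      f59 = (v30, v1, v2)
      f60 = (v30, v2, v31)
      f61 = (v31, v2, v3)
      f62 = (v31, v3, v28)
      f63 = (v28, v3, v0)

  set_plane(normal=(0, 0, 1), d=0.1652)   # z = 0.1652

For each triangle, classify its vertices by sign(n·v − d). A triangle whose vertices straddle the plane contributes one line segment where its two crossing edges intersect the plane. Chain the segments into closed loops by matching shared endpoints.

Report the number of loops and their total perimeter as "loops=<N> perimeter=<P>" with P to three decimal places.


Straddling triangles (32 of 64):
  (v0,v4,v1) [--+] → (1.90389, 1.23337, 0.1652)–(2.4148, 0, 0.1652)  len=1.3350
  (v1,v4,v5) [+-+] → (1.90389, 1.23337, 0.1652)–(1.70749, 1.70749, 0.1652)  len=0.5132
  (v1,v5,v2) [++-] → (1.52881, 0.474124, 0.1652)–(1.7252, 0, 0.1652)  len=0.5132
  (v2,v5,v6) [-+-] → (1.52881, 0.474124, 0.1652)–(1.21991, 1.21991, 0.1652)  len=0.8072
  (v4,v8,v5) [--+] → (0.474124, 2.21841, 0.1652)–(1.70749, 1.70749, 0.1652)  len=1.3350
  (v5,v8,v9) [+-+] → (0.474124, 2.21841, 0.1652)–(0, 2.4148, 0.1652)  len=0.5132
  (v5,v9,v6) [++-] → (0.745782, 1.4163, 0.1652)–(1.21991, 1.21991, 0.1652)  len=0.5132
  (v6,v9,v10) [-+-] → (0.745782, 1.4163, 0.1652)–(0, 1.7252, 0.1652)  len=0.8072
  (v8,v12,v9) [--+] → (-1.23337, 1.90389, 0.1652)–(0, 2.4148, 0.1652)  len=1.3350
  (v9,v12,v13) [+-+] → (-1.23337, 1.90389, 0.1652)–(-1.70749, 1.70749, 0.1652)  len=0.5132
  (v9,v13,v10) [++-] → (-0.474124, 1.52881, 0.1652)–(0, 1.7252, 0.1652)  len=0.5132
  (v10,v13,v14) [-+-] → (-0.474124, 1.52881, 0.1652)–(-1.21991, 1.21991, 0.1652)  len=0.8072
  (v12,v16,v13) [--+] → (-2.21841, 0.474124, 0.1652)–(-1.70749, 1.70749, 0.1652)  len=1.3350
  (v13,v16,v17) [+-+] → (-2.21841, 0.474124, 0.1652)–(-2.4148, 0, 0.1652)  len=0.5132
  (v13,v17,v14) [++-] → (-1.4163, 0.745782, 0.1652)–(-1.21991, 1.21991, 0.1652)  len=0.5132
  (v14,v17,v18) [-+-] → (-1.4163, 0.745782, 0.1652)–(-1.7252, 0, 0.1652)  len=0.8072
  (v16,v20,v17) [--+] → (-1.90389, -1.23337, 0.1652)–(-2.4148, 0, 0.1652)  len=1.3350
  (v17,v20,v21) [+-+] → (-1.90389, -1.23337, 0.1652)–(-1.70749, -1.70749, 0.1652)  len=0.5132
  (v17,v21,v18) [++-] → (-1.52881, -0.474124, 0.1652)–(-1.7252, 0, 0.1652)  len=0.5132
  (v18,v21,v22) [-+-] → (-1.52881, -0.474124, 0.1652)–(-1.21991, -1.21991, 0.1652)  len=0.8072
  (v20,v24,v21) [--+] → (-0.474124, -2.21841, 0.1652)–(-1.70749, -1.70749, 0.1652)  len=1.3350
  (v21,v24,v25) [+-+] → (-0.474124, -2.21841, 0.1652)–(0, -2.4148, 0.1652)  len=0.5132
  (v21,v25,v22) [++-] → (-0.745782, -1.4163, 0.1652)–(-1.21991, -1.21991, 0.1652)  len=0.5132
  (v22,v25,v26) [-+-] → (-0.745782, -1.4163, 0.1652)–(0, -1.7252, 0.1652)  len=0.8072
  (v24,v28,v25) [--+] → (1.23337, -1.90389, 0.1652)–(0, -2.4148, 0.1652)  len=1.3350
  (v25,v28,v29) [+-+] → (1.23337, -1.90389, 0.1652)–(1.70749, -1.70749, 0.1652)  len=0.5132
  (v25,v29,v26) [++-] → (0.474124, -1.52881, 0.1652)–(0, -1.7252, 0.1652)  len=0.5132
  (v26,v29,v30) [-+-] → (0.474124, -1.52881, 0.1652)–(1.21991, -1.21991, 0.1652)  len=0.8072
  (v28,v0,v29) [--+] → (2.21841, -0.474124, 0.1652)–(1.70749, -1.70749, 0.1652)  len=1.3350
  (v29,v0,v1) [+-+] → (2.21841, -0.474124, 0.1652)–(2.4148, 0, 0.1652)  len=0.5132
  (v29,v1,v30) [++-] → (1.4163, -0.745782, 0.1652)–(1.21991, -1.21991, 0.1652)  len=0.5132
  (v30,v1,v2) [-+-] → (1.4163, -0.745782, 0.1652)–(1.7252, 0, 0.1652)  len=0.8072

Chained into 2 loop(s):
  loop 1: 16 segments, perimeter = 14.7855
  loop 2: 16 segments, perimeter = 10.5633
Total perimeter = 25.349

loops=2 perimeter=25.349
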